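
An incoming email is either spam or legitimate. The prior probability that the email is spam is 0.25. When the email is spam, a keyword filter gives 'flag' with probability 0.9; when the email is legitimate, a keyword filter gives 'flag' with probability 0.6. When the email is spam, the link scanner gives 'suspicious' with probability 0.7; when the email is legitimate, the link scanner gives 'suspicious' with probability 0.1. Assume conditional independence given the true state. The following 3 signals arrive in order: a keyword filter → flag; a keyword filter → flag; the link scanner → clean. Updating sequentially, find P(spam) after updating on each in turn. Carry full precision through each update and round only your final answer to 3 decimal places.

0.200

After a keyword filter='flag': P(spam) = 0.9·0.2500 / (0.9·0.2500 + 0.6·0.7500) ≈ 0.3333
After a keyword filter='flag': P(spam) = 0.9·0.3333 / (0.9·0.3333 + 0.6·0.6667) ≈ 0.4286
After the link scanner='clean': P(spam) = 0.3·0.4286 / (0.3·0.4286 + 0.9·0.5714) ≈ 0.2000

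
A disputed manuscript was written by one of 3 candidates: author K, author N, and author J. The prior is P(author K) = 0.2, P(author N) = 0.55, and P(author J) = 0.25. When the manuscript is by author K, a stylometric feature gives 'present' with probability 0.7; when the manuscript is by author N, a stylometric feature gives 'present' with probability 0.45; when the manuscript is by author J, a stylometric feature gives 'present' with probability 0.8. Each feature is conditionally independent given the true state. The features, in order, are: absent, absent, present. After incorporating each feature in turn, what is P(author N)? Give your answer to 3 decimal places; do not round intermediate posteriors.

After 'absent': normaliser = 0.3·0.2000 + 0.55·0.5500 + 0.2·0.2500; P(author K) ≈ 0.1455, P(author N) ≈ 0.7333, P(author J) ≈ 0.1212
After 'absent': normaliser = 0.3·0.1455 + 0.55·0.7333 + 0.2·0.1212; P(author K) ≈ 0.0926, P(author N) ≈ 0.8559, P(author J) ≈ 0.0514
After 'present': normaliser = 0.7·0.0926 + 0.45·0.8559 + 0.8·0.0514; P(author K) ≈ 0.1320, P(author N) ≈ 0.7842, P(author J) ≈ 0.0838

0.784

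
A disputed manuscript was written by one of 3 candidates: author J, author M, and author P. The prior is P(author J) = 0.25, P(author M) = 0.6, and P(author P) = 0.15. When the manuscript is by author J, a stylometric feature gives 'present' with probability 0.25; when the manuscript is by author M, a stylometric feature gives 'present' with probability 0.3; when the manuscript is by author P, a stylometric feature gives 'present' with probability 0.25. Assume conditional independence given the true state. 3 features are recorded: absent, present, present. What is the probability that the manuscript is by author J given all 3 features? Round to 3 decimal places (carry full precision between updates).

After 'absent': normaliser = 0.75·0.2500 + 0.7·0.6000 + 0.75·0.1500; P(author J) ≈ 0.2604, P(author M) ≈ 0.5833, P(author P) ≈ 0.1562
After 'present': normaliser = 0.25·0.2604 + 0.3·0.5833 + 0.25·0.1562; P(author J) ≈ 0.2332, P(author M) ≈ 0.6269, P(author P) ≈ 0.1399
After 'present': normaliser = 0.25·0.2332 + 0.3·0.6269 + 0.25·0.1399; P(author J) ≈ 0.2072, P(author M) ≈ 0.6684, P(author P) ≈ 0.1243

0.207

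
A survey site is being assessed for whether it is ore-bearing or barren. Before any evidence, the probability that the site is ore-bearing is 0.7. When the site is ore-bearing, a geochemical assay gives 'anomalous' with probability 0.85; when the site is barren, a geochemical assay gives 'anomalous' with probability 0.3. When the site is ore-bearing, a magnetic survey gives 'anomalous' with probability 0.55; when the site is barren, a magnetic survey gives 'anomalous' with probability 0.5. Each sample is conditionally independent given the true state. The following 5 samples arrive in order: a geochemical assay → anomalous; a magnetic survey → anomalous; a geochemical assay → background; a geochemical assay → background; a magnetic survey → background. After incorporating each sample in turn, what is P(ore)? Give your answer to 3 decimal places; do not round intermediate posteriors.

0.231

Each posterior becomes the prior for the next update.
After a geochemical assay='anomalous': P(ore) = 0.85·0.7000 / (0.85·0.7000 + 0.3·0.3000) ≈ 0.8686
After a magnetic survey='anomalous': P(ore) = 0.55·0.8686 / (0.55·0.8686 + 0.5·0.1314) ≈ 0.8791
After a geochemical assay='background': P(ore) = 0.15·0.8791 / (0.15·0.8791 + 0.7·0.1209) ≈ 0.6091
After a geochemical assay='background': P(ore) = 0.15·0.6091 / (0.15·0.6091 + 0.7·0.3909) ≈ 0.2503
After a magnetic survey='background': P(ore) = 0.45·0.2503 / (0.45·0.2503 + 0.5·0.7497) ≈ 0.2311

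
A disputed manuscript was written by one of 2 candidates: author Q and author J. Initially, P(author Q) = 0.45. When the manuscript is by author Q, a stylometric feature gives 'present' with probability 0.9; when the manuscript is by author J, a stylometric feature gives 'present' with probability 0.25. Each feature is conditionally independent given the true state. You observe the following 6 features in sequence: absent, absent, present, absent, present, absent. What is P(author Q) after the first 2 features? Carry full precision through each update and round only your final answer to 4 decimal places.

0.0143

After 'absent': P(author Q) = 0.1·0.4500 / (0.1·0.4500 + 0.75·0.5500) ≈ 0.0984
After 'absent': P(author Q) = 0.1·0.0984 / (0.1·0.0984 + 0.75·0.9016) ≈ 0.0143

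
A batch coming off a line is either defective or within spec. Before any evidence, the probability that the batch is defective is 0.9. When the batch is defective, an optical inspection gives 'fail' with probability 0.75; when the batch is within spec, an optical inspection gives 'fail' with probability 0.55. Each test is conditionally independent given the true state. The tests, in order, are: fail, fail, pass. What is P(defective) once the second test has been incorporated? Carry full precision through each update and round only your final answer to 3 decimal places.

0.944

Each posterior becomes the prior for the next update.
After 'fail': P(defective) = 0.75·0.9000 / (0.75·0.9000 + 0.55·0.1000) ≈ 0.9247
After 'fail': P(defective) = 0.75·0.9247 / (0.75·0.9247 + 0.55·0.0753) ≈ 0.9436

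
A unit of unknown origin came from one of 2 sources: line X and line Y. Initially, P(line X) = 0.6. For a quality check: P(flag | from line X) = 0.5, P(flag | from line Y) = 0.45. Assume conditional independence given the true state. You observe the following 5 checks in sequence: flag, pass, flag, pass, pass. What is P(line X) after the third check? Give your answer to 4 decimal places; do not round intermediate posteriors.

0.6274

After 'flag': P(line X) = 0.5·0.6000 / (0.5·0.6000 + 0.45·0.4000) ≈ 0.6250
After 'pass': P(line X) = 0.5·0.6250 / (0.5·0.6250 + 0.55·0.3750) ≈ 0.6024
After 'flag': P(line X) = 0.5·0.6024 / (0.5·0.6024 + 0.45·0.3976) ≈ 0.6274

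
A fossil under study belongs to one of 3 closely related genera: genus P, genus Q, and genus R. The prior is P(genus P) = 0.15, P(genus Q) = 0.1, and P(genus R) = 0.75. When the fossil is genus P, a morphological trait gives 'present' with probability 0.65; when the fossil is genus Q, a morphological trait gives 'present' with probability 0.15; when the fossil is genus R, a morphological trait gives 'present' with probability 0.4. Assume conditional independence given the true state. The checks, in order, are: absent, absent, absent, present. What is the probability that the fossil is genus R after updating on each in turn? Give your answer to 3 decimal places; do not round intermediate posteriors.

After 'absent': normaliser = 0.35·0.1500 + 0.85·0.1000 + 0.6·0.7500; P(genus P) ≈ 0.0894, P(genus Q) ≈ 0.1447, P(genus R) ≈ 0.7660
After 'absent': normaliser = 0.35·0.0894 + 0.85·0.1447 + 0.6·0.7660; P(genus P) ≈ 0.0510, P(genus Q) ≈ 0.2003, P(genus R) ≈ 0.7487
After 'absent': normaliser = 0.35·0.0510 + 0.85·0.2003 + 0.6·0.7487; P(genus P) ≈ 0.0280, P(genus Q) ≈ 0.2672, P(genus R) ≈ 0.7048
After 'present': normaliser = 0.65·0.0280 + 0.15·0.2672 + 0.4·0.7048; P(genus P) ≈ 0.0535, P(genus Q) ≈ 0.1178, P(genus R) ≈ 0.8287

0.829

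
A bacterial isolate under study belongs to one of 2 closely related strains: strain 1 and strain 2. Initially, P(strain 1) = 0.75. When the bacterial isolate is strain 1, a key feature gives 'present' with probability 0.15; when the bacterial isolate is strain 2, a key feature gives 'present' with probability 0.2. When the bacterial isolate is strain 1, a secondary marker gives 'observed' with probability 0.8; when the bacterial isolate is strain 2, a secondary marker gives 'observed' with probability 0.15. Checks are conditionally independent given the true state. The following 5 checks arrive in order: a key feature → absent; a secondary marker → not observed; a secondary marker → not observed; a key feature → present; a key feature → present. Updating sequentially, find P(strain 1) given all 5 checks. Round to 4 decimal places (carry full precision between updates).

0.0903

Each posterior becomes the prior for the next update.
After a key feature='absent': P(strain 1) = 0.85·0.7500 / (0.85·0.7500 + 0.8·0.2500) ≈ 0.7612
After a secondary marker='not observed': P(strain 1) = 0.2·0.7612 / (0.2·0.7612 + 0.85·0.2388) ≈ 0.4286
After a secondary marker='not observed': P(strain 1) = 0.2·0.4286 / (0.2·0.4286 + 0.85·0.5714) ≈ 0.1500
After a key feature='present': P(strain 1) = 0.15·0.1500 / (0.15·0.1500 + 0.2·0.8500) ≈ 0.1169
After a key feature='present': P(strain 1) = 0.15·0.1169 / (0.15·0.1169 + 0.2·0.8831) ≈ 0.0903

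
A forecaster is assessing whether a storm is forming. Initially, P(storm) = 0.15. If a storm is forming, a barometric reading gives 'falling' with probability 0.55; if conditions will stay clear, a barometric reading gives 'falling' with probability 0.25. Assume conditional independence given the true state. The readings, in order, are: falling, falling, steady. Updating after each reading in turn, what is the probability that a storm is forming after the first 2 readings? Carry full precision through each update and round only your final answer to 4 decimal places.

0.4607

After 'falling': P(storm) = 0.55·0.1500 / (0.55·0.1500 + 0.25·0.8500) ≈ 0.2797
After 'falling': P(storm) = 0.55·0.2797 / (0.55·0.2797 + 0.25·0.7203) ≈ 0.4607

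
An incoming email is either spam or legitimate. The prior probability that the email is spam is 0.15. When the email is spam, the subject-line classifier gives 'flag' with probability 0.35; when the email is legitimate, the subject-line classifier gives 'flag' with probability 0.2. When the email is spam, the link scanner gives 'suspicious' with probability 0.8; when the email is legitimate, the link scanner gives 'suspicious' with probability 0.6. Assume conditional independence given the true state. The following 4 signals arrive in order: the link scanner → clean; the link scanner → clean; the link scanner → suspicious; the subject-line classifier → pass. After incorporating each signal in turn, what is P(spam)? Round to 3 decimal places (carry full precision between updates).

After the link scanner='clean': P(spam) = 0.2·0.1500 / (0.2·0.1500 + 0.4·0.8500) ≈ 0.0811
After the link scanner='clean': P(spam) = 0.2·0.0811 / (0.2·0.0811 + 0.4·0.9189) ≈ 0.0423
After the link scanner='suspicious': P(spam) = 0.8·0.0423 / (0.8·0.0423 + 0.6·0.9577) ≈ 0.0556
After the subject-line classifier='pass': P(spam) = 0.65·0.0556 / (0.65·0.0556 + 0.8·0.9444) ≈ 0.0456

0.046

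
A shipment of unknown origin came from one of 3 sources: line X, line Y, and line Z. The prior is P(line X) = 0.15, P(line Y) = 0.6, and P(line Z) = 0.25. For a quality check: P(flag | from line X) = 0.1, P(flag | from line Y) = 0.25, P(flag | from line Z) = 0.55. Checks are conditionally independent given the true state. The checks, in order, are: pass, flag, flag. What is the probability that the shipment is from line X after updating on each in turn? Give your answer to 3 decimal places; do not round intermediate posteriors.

After 'pass': normaliser = 0.9·0.1500 + 0.75·0.6000 + 0.45·0.2500; P(line X) ≈ 0.1935, P(line Y) ≈ 0.6452, P(line Z) ≈ 0.1613
After 'flag': normaliser = 0.1·0.1935 + 0.25·0.6452 + 0.55·0.1613; P(line X) ≈ 0.0719, P(line Y) ≈ 0.5988, P(line Z) ≈ 0.3293
After 'flag': normaliser = 0.1·0.0719 + 0.25·0.5988 + 0.55·0.3293; P(line X) ≈ 0.0213, P(line Y) ≈ 0.4429, P(line Z) ≈ 0.5359

0.021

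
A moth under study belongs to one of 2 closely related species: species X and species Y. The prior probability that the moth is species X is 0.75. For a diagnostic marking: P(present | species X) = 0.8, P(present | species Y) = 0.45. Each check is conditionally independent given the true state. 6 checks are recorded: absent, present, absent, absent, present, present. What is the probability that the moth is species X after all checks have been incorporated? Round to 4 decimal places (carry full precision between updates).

After 'absent': P(species X) = 0.2·0.7500 / (0.2·0.7500 + 0.55·0.2500) ≈ 0.5217
After 'present': P(species X) = 0.8·0.5217 / (0.8·0.5217 + 0.45·0.4783) ≈ 0.6598
After 'absent': P(species X) = 0.2·0.6598 / (0.2·0.6598 + 0.55·0.3402) ≈ 0.4136
After 'absent': P(species X) = 0.2·0.4136 / (0.2·0.4136 + 0.55·0.5864) ≈ 0.2041
After 'present': P(species X) = 0.8·0.2041 / (0.8·0.2041 + 0.45·0.7959) ≈ 0.3131
After 'present': P(species X) = 0.8·0.3131 / (0.8·0.3131 + 0.45·0.6869) ≈ 0.4477

0.4477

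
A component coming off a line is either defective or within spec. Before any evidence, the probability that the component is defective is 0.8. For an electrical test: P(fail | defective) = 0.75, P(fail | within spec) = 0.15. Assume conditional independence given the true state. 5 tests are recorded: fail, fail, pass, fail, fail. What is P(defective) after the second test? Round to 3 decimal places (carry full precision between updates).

0.990

After 'fail': P(defective) = 0.75·0.8000 / (0.75·0.8000 + 0.15·0.2000) ≈ 0.9524
After 'fail': P(defective) = 0.75·0.9524 / (0.75·0.9524 + 0.15·0.0476) ≈ 0.9901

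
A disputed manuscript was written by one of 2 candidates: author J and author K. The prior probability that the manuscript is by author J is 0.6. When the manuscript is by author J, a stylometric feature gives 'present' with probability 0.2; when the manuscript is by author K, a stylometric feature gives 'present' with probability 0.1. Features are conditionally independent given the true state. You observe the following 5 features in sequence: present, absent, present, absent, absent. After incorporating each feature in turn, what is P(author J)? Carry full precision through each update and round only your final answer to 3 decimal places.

After 'present': P(author J) = 0.2·0.6000 / (0.2·0.6000 + 0.1·0.4000) ≈ 0.7500
After 'absent': P(author J) = 0.8·0.7500 / (0.8·0.7500 + 0.9·0.2500) ≈ 0.7273
After 'present': P(author J) = 0.2·0.7273 / (0.2·0.7273 + 0.1·0.2727) ≈ 0.8421
After 'absent': P(author J) = 0.8·0.8421 / (0.8·0.8421 + 0.9·0.1579) ≈ 0.8258
After 'absent': P(author J) = 0.8·0.8258 / (0.8·0.8258 + 0.9·0.1742) ≈ 0.8082

0.808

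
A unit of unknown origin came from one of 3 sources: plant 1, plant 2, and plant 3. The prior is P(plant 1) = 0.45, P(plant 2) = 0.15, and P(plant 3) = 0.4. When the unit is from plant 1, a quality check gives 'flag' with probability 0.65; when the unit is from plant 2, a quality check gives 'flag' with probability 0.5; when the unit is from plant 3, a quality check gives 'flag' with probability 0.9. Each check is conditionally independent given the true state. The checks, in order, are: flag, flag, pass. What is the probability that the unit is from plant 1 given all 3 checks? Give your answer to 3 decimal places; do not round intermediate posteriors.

After 'flag': normaliser = 0.65·0.4500 + 0.5·0.1500 + 0.9·0.4000; P(plant 1) ≈ 0.4021, P(plant 2) ≈ 0.1031, P(plant 3) ≈ 0.4948
After 'flag': normaliser = 0.65·0.4021 + 0.5·0.1031 + 0.9·0.4948; P(plant 1) ≈ 0.3447, P(plant 2) ≈ 0.0680, P(plant 3) ≈ 0.5874
After 'pass': normaliser = 0.35·0.3447 + 0.5·0.0680 + 0.1·0.5874; P(plant 1) ≈ 0.5654, P(plant 2) ≈ 0.1593, P(plant 3) ≈ 0.2753

0.565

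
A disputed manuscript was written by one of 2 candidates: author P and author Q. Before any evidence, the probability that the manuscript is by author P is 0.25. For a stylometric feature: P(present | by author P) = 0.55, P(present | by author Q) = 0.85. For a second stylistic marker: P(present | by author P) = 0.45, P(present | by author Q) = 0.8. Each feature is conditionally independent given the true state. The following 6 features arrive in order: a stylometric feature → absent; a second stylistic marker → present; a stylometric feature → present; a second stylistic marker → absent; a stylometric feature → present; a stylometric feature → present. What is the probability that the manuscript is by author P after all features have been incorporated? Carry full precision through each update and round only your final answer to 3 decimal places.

After a stylometric feature='absent': P(author P) = 0.45·0.2500 / (0.45·0.2500 + 0.15·0.7500) ≈ 0.5000
After a second stylistic marker='present': P(author P) = 0.45·0.5000 / (0.45·0.5000 + 0.8·0.5000) ≈ 0.3600
After a stylometric feature='present': P(author P) = 0.55·0.3600 / (0.55·0.3600 + 0.85·0.6400) ≈ 0.2668
After a second stylistic marker='absent': P(author P) = 0.55·0.2668 / (0.55·0.2668 + 0.2·0.7332) ≈ 0.5002
After a stylometric feature='present': P(author P) = 0.55·0.5002 / (0.55·0.5002 + 0.85·0.4998) ≈ 0.3931
After a stylometric feature='present': P(author P) = 0.55·0.3931 / (0.55·0.3931 + 0.85·0.6069) ≈ 0.2953

0.295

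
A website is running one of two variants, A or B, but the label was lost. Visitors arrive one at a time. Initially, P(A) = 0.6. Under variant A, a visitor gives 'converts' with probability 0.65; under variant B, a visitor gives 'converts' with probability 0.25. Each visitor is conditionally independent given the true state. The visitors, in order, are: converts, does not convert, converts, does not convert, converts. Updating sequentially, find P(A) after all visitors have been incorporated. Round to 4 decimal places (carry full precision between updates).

0.8517

After 'converts': P(A) = 0.65·0.6000 / (0.65·0.6000 + 0.25·0.4000) ≈ 0.7959
After 'does not convert': P(A) = 0.35·0.7959 / (0.35·0.7959 + 0.75·0.2041) ≈ 0.6454
After 'converts': P(A) = 0.65·0.6454 / (0.65·0.6454 + 0.25·0.3546) ≈ 0.8255
After 'does not convert': P(A) = 0.35·0.8255 / (0.35·0.8255 + 0.75·0.1745) ≈ 0.6883
After 'converts': P(A) = 0.65·0.6883 / (0.65·0.6883 + 0.25·0.3117) ≈ 0.8517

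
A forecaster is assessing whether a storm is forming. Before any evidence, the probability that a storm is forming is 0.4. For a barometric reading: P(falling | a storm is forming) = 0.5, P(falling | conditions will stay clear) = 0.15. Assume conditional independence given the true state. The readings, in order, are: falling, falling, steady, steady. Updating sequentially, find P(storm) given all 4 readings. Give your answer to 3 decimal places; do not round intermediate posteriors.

After 'falling': P(storm) = 0.5·0.4000 / (0.5·0.4000 + 0.15·0.6000) ≈ 0.6897
After 'falling': P(storm) = 0.5·0.6897 / (0.5·0.6897 + 0.15·0.3103) ≈ 0.8811
After 'steady': P(storm) = 0.5·0.8811 / (0.5·0.8811 + 0.85·0.1189) ≈ 0.8133
After 'steady': P(storm) = 0.5·0.8133 / (0.5·0.8133 + 0.85·0.1867) ≈ 0.7193

0.719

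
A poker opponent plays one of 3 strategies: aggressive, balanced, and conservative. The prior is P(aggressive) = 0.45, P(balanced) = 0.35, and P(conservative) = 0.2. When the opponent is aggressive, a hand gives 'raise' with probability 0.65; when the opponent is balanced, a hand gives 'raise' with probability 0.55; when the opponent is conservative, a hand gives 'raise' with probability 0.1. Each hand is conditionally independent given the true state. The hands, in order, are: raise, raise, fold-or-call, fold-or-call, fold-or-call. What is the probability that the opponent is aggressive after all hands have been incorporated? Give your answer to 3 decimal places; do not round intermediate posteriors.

0.423

After 'raise': normaliser = 0.65·0.4500 + 0.55·0.3500 + 0.1·0.2000; P(aggressive) ≈ 0.5792, P(balanced) ≈ 0.3812, P(conservative) ≈ 0.0396
After 'raise': normaliser = 0.65·0.5792 + 0.55·0.3812 + 0.1·0.0396; P(aggressive) ≈ 0.6380, P(balanced) ≈ 0.3553, P(conservative) ≈ 0.0067
After 'fold-or-call': normaliser = 0.35·0.6380 + 0.45·0.3553 + 0.9·0.0067; P(aggressive) ≈ 0.5737, P(balanced) ≈ 0.4108, P(conservative) ≈ 0.0155
After 'fold-or-call': normaliser = 0.35·0.5737 + 0.45·0.4108 + 0.9·0.0155; P(aggressive) ≈ 0.5025, P(balanced) ≈ 0.4626, P(conservative) ≈ 0.0350
After 'fold-or-call': normaliser = 0.35·0.5025 + 0.45·0.4626 + 0.9·0.0350; P(aggressive) ≈ 0.4233, P(balanced) ≈ 0.5010, P(conservative) ≈ 0.0757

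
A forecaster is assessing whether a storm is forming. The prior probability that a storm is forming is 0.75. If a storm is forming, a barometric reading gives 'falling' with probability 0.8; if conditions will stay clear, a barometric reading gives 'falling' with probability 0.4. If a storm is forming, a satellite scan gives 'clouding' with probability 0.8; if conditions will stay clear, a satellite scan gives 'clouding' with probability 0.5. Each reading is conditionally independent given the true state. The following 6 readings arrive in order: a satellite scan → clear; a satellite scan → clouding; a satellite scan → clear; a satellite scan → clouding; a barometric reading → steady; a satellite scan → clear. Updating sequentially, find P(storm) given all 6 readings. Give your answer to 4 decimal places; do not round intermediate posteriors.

After a satellite scan='clear': P(storm) = 0.2·0.7500 / (0.2·0.7500 + 0.5·0.2500) ≈ 0.5455
After a satellite scan='clouding': P(storm) = 0.8·0.5455 / (0.8·0.5455 + 0.5·0.4545) ≈ 0.6575
After a satellite scan='clear': P(storm) = 0.2·0.6575 / (0.2·0.6575 + 0.5·0.3425) ≈ 0.4344
After a satellite scan='clouding': P(storm) = 0.8·0.4344 / (0.8·0.4344 + 0.5·0.5656) ≈ 0.5513
After a barometric reading='steady': P(storm) = 0.2·0.5513 / (0.2·0.5513 + 0.6·0.4487) ≈ 0.2906
After a satellite scan='clear': P(storm) = 0.2·0.2906 / (0.2·0.2906 + 0.5·0.7094) ≈ 0.1408

0.1408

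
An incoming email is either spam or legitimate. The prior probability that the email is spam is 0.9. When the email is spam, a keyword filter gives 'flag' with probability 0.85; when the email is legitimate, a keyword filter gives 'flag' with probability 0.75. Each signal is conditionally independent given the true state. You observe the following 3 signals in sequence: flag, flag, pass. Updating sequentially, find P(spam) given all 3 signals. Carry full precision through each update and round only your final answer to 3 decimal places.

0.874

After 'flag': P(spam) = 0.85·0.9000 / (0.85·0.9000 + 0.75·0.1000) ≈ 0.9107
After 'flag': P(spam) = 0.85·0.9107 / (0.85·0.9107 + 0.75·0.0893) ≈ 0.9204
After 'pass': P(spam) = 0.15·0.9204 / (0.15·0.9204 + 0.25·0.0796) ≈ 0.8740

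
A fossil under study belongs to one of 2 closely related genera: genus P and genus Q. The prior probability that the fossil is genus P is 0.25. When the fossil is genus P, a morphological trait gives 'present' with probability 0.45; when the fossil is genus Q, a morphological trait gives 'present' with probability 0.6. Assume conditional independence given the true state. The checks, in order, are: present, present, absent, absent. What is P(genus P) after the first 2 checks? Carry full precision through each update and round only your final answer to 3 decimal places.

After 'present': P(genus P) = 0.45·0.2500 / (0.45·0.2500 + 0.6·0.7500) ≈ 0.2000
After 'present': P(genus P) = 0.45·0.2000 / (0.45·0.2000 + 0.6·0.8000) ≈ 0.1579

0.158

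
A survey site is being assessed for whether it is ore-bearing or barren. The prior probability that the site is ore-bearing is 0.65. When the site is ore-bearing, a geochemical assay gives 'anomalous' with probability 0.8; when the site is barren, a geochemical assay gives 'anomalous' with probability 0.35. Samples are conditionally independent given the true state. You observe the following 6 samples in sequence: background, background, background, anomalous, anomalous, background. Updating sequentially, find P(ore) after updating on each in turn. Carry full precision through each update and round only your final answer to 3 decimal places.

After 'background': P(ore) = 0.2·0.6500 / (0.2·0.6500 + 0.65·0.3500) ≈ 0.3636
After 'background': P(ore) = 0.2·0.3636 / (0.2·0.3636 + 0.65·0.6364) ≈ 0.1495
After 'background': P(ore) = 0.2·0.1495 / (0.2·0.1495 + 0.65·0.8505) ≈ 0.0513
After 'anomalous': P(ore) = 0.8·0.0513 / (0.8·0.0513 + 0.35·0.9487) ≈ 0.1100
After 'anomalous': P(ore) = 0.8·0.1100 / (0.8·0.1100 + 0.35·0.8900) ≈ 0.2204
After 'background': P(ore) = 0.2·0.2204 / (0.2·0.2204 + 0.65·0.7796) ≈ 0.0800

0.080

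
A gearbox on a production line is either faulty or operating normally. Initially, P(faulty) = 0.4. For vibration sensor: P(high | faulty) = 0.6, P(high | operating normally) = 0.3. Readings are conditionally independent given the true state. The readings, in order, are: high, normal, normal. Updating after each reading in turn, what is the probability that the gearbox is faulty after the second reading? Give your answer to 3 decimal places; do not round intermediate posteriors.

After 'high': P(faulty) = 0.6·0.4000 / (0.6·0.4000 + 0.3·0.6000) ≈ 0.5714
After 'normal': P(faulty) = 0.4·0.5714 / (0.4·0.5714 + 0.7·0.4286) ≈ 0.4324

0.432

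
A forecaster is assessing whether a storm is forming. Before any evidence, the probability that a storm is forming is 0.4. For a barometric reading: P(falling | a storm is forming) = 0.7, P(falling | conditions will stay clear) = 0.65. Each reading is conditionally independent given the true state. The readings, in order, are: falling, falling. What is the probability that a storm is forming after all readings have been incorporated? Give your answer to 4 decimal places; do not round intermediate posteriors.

0.4360

After 'falling': P(storm) = 0.7·0.4000 / (0.7·0.4000 + 0.65·0.6000) ≈ 0.4179
After 'falling': P(storm) = 0.7·0.4179 / (0.7·0.4179 + 0.65·0.5821) ≈ 0.4360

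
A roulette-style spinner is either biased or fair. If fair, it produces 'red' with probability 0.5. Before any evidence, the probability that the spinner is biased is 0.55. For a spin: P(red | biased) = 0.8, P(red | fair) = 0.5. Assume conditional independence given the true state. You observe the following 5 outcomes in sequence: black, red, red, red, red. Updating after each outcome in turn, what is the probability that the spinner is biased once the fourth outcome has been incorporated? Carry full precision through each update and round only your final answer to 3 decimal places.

0.667

After 'black': P(biased) = 0.2·0.5500 / (0.2·0.5500 + 0.5·0.4500) ≈ 0.3284
After 'red': P(biased) = 0.8·0.3284 / (0.8·0.3284 + 0.5·0.6716) ≈ 0.4389
After 'red': P(biased) = 0.8·0.4389 / (0.8·0.4389 + 0.5·0.5611) ≈ 0.5559
After 'red': P(biased) = 0.8·0.5559 / (0.8·0.5559 + 0.5·0.4441) ≈ 0.6669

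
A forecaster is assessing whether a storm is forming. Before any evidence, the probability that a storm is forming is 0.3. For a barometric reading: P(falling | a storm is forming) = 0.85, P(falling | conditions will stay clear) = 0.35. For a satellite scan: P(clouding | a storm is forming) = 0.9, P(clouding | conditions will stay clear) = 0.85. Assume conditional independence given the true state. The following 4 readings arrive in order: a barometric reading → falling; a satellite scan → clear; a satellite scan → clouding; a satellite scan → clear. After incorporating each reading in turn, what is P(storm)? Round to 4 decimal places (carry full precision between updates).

0.3288

After a barometric reading='falling': P(storm) = 0.85·0.3000 / (0.85·0.3000 + 0.35·0.7000) ≈ 0.5100
After a satellite scan='clear': P(storm) = 0.1·0.5100 / (0.1·0.5100 + 0.15·0.4900) ≈ 0.4096
After a satellite scan='clouding': P(storm) = 0.9·0.4096 / (0.9·0.4096 + 0.85·0.5904) ≈ 0.4235
After a satellite scan='clear': P(storm) = 0.1·0.4235 / (0.1·0.4235 + 0.15·0.5765) ≈ 0.3288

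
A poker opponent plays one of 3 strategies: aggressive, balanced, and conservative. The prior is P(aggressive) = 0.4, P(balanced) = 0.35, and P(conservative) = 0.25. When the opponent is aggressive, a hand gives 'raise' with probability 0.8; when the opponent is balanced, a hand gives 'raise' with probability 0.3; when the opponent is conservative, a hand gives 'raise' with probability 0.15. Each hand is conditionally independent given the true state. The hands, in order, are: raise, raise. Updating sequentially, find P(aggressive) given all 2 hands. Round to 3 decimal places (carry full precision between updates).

After 'raise': normaliser = 0.8·0.4000 + 0.3·0.3500 + 0.15·0.2500; P(aggressive) ≈ 0.6919, P(balanced) ≈ 0.2270, P(conservative) ≈ 0.0811
After 'raise': normaliser = 0.8·0.6919 + 0.3·0.2270 + 0.15·0.0811; P(aggressive) ≈ 0.8733, P(balanced) ≈ 0.1075, P(conservative) ≈ 0.0192

0.873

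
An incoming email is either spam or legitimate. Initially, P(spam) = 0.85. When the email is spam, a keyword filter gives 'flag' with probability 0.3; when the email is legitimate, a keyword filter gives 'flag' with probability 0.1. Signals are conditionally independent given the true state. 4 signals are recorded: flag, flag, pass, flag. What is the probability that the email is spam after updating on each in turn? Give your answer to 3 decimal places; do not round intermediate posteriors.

After 'flag': P(spam) = 0.3·0.8500 / (0.3·0.8500 + 0.1·0.1500) ≈ 0.9444
After 'flag': P(spam) = 0.3·0.9444 / (0.3·0.9444 + 0.1·0.0556) ≈ 0.9808
After 'pass': P(spam) = 0.7·0.9808 / (0.7·0.9808 + 0.9·0.0192) ≈ 0.9754
After 'flag': P(spam) = 0.3·0.9754 / (0.3·0.9754 + 0.1·0.0246) ≈ 0.9917

0.992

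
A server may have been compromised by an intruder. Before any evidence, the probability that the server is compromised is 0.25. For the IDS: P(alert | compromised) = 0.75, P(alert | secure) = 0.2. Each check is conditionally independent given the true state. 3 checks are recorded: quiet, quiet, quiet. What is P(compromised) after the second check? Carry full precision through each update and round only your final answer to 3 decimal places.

After 'quiet': P(compromised) = 0.25·0.2500 / (0.25·0.2500 + 0.8·0.7500) ≈ 0.0943
After 'quiet': P(compromised) = 0.25·0.0943 / (0.25·0.0943 + 0.8·0.9057) ≈ 0.0315

0.032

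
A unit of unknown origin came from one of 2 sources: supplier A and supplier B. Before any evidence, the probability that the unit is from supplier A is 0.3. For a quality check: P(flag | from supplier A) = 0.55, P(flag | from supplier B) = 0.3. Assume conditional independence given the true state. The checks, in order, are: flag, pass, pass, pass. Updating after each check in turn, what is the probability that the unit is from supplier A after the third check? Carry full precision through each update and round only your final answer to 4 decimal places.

0.2451

After 'flag': P(supplier A) = 0.55·0.3000 / (0.55·0.3000 + 0.3·0.7000) ≈ 0.4400
After 'pass': P(supplier A) = 0.45·0.4400 / (0.45·0.4400 + 0.7·0.5600) ≈ 0.3356
After 'pass': P(supplier A) = 0.45·0.3356 / (0.45·0.3356 + 0.7·0.6644) ≈ 0.2451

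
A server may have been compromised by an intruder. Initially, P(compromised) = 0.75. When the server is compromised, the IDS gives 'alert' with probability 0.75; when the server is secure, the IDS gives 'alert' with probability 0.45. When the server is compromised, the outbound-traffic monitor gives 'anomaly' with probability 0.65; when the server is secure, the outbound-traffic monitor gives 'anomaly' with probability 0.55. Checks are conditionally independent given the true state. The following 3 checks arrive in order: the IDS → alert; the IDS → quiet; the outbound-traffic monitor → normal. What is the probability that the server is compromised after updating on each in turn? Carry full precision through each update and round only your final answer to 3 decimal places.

Apply Bayes' rule sequentially, carrying P(compromised) forward.
After the IDS='alert': P(compromised) = 0.75·0.7500 / (0.75·0.7500 + 0.45·0.2500) ≈ 0.8333
After the IDS='quiet': P(compromised) = 0.25·0.8333 / (0.25·0.8333 + 0.55·0.1667) ≈ 0.6944
After the outbound-traffic monitor='normal': P(compromised) = 0.35·0.6944 / (0.35·0.6944 + 0.45·0.3056) ≈ 0.6387

0.639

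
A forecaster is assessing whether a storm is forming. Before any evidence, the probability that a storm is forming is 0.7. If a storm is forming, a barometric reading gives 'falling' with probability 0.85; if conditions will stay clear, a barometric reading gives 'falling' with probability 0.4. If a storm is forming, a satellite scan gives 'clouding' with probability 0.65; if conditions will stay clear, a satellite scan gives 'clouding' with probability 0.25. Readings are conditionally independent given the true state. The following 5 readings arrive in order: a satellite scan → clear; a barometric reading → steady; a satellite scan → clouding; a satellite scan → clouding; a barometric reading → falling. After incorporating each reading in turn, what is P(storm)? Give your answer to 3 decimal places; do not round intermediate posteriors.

0.796

After a satellite scan='clear': P(storm) = 0.35·0.7000 / (0.35·0.7000 + 0.75·0.3000) ≈ 0.5213
After a barometric reading='steady': P(storm) = 0.15·0.5213 / (0.15·0.5213 + 0.6·0.4787) ≈ 0.2140
After a satellite scan='clouding': P(storm) = 0.65·0.2140 / (0.65·0.2140 + 0.25·0.7860) ≈ 0.4144
After a satellite scan='clouding': P(storm) = 0.65·0.4144 / (0.65·0.4144 + 0.25·0.5856) ≈ 0.6479
After a barometric reading='falling': P(storm) = 0.85·0.6479 / (0.85·0.6479 + 0.4·0.3521) ≈ 0.7964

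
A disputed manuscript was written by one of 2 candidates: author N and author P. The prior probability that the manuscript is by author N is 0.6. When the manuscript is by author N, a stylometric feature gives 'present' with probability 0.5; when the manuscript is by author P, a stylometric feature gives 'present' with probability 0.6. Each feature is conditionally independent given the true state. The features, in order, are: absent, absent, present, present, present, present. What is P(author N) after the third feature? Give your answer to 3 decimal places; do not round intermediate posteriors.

After 'absent': P(author N) = 0.5·0.6000 / (0.5·0.6000 + 0.4·0.4000) ≈ 0.6522
After 'absent': P(author N) = 0.5·0.6522 / (0.5·0.6522 + 0.4·0.3478) ≈ 0.7009
After 'present': P(author N) = 0.5·0.7009 / (0.5·0.7009 + 0.6·0.2991) ≈ 0.6614

0.661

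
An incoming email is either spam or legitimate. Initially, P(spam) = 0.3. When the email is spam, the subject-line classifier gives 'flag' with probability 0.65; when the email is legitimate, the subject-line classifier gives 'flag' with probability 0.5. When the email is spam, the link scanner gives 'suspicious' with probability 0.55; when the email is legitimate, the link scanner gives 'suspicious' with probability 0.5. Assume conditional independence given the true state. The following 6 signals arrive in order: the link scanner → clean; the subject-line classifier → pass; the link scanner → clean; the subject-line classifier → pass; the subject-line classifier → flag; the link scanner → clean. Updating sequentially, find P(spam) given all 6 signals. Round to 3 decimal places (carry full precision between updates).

After the link scanner='clean': P(spam) = 0.45·0.3000 / (0.45·0.3000 + 0.5·0.7000) ≈ 0.2784
After the subject-line classifier='pass': P(spam) = 0.35·0.2784 / (0.35·0.2784 + 0.5·0.7216) ≈ 0.2126
After the link scanner='clean': P(spam) = 0.45·0.2126 / (0.45·0.2126 + 0.5·0.7874) ≈ 0.1955
After the subject-line classifier='pass': P(spam) = 0.35·0.1955 / (0.35·0.1955 + 0.5·0.8045) ≈ 0.1454
After the subject-line classifier='flag': P(spam) = 0.65·0.1454 / (0.65·0.1454 + 0.5·0.8546) ≈ 0.1811
After the link scanner='clean': P(spam) = 0.45·0.1811 / (0.45·0.1811 + 0.5·0.8189) ≈ 0.1660

0.166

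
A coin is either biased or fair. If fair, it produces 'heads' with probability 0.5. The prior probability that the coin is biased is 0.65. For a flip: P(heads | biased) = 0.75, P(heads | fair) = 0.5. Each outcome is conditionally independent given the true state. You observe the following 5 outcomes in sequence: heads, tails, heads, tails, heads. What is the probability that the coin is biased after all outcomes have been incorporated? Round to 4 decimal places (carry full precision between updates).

After 'heads': P(biased) = 0.75·0.6500 / (0.75·0.6500 + 0.5·0.3500) ≈ 0.7358
After 'tails': P(biased) = 0.25·0.7358 / (0.25·0.7358 + 0.5·0.2642) ≈ 0.5821
After 'heads': P(biased) = 0.75·0.5821 / (0.75·0.5821 + 0.5·0.4179) ≈ 0.6763
After 'tails': P(biased) = 0.25·0.6763 / (0.25·0.6763 + 0.5·0.3237) ≈ 0.5109
After 'heads': P(biased) = 0.75·0.5109 / (0.75·0.5109 + 0.5·0.4891) ≈ 0.6104

0.6104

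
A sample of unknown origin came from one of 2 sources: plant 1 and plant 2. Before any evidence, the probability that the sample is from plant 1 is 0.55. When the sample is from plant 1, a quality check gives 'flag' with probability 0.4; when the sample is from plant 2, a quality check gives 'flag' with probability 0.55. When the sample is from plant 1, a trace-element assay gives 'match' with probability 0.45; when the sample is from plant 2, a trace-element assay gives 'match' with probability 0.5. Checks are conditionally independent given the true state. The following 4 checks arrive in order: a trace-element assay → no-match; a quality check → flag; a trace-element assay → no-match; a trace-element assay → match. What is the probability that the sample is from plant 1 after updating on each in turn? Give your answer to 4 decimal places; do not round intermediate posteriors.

Apply Bayes' rule sequentially, carrying P(plant 1) forward.
After a trace-element assay='no-match': P(plant 1) = 0.55·0.5500 / (0.55·0.5500 + 0.5·0.4500) ≈ 0.5735
After a quality check='flag': P(plant 1) = 0.4·0.5735 / (0.4·0.5735 + 0.55·0.4265) ≈ 0.4944
After a trace-element assay='no-match': P(plant 1) = 0.55·0.4944 / (0.55·0.4944 + 0.5·0.5056) ≈ 0.5182
After a trace-element assay='match': P(plant 1) = 0.45·0.5182 / (0.45·0.5182 + 0.5·0.4818) ≈ 0.4919

0.4919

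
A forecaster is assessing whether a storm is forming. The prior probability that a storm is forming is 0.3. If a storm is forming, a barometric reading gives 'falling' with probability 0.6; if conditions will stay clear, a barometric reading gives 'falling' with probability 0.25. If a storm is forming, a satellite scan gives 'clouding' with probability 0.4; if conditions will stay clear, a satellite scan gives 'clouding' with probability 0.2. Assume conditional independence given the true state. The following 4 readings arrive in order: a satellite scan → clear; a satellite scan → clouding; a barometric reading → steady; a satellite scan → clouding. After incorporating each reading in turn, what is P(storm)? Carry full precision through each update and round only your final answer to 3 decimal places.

0.407

Apply Bayes' rule sequentially, carrying P(storm) forward.
After a satellite scan='clear': P(storm) = 0.6·0.3000 / (0.6·0.3000 + 0.8·0.7000) ≈ 0.2432
After a satellite scan='clouding': P(storm) = 0.4·0.2432 / (0.4·0.2432 + 0.2·0.7568) ≈ 0.3913
After a barometric reading='steady': P(storm) = 0.4·0.3913 / (0.4·0.3913 + 0.75·0.6087) ≈ 0.2553
After a satellite scan='clouding': P(storm) = 0.4·0.2553 / (0.4·0.2553 + 0.2·0.7447) ≈ 0.4068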